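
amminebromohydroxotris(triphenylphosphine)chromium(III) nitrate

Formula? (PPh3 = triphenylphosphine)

[CrBr(NH3)(OH)(PPh3)3]NO3

Ligands: 1 bromo (Br, -1), 1 ammine (NH3, neutral), 3 triphenylphosphine (PPh3, neutral), 1 hydroxo (OH, -1). Ligand charge sum = -2.
With Cr in oxidation state +3, the complex ion is [Cr...]^1+.
Charge balance with nitrate (-1) requires 1 complex ion per 1 nitrate.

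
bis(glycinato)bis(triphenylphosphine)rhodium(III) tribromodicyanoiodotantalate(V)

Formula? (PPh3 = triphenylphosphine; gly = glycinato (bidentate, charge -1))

Cation [Rh…]: ligand charges -2, Rh(III) ⇒ ion charge 1+.
Anion [Ta…]: ligand charges -6, Ta(V) ⇒ ion charge 1−.

[Rh(gly)2(PPh3)2][TaBr3(CN)2I]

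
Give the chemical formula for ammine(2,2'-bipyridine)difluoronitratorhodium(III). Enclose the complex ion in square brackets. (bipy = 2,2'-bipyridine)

Ligands: 1 nitrato (NO3, -1), 1 ammine (NH3, neutral), 1 2,2'-bipyridine (bipy, neutral), 2 fluoro (F, -1). Ligand charge sum = -3.
With Rh in oxidation state +3, the complex ion is [Rh...].

[Rh(bipy)F2(NH3)(NO3)]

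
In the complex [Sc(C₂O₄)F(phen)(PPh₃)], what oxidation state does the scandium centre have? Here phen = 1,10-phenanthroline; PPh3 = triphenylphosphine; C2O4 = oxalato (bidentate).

+3

No counter-ion: the bracketed complex is neutral.
Ligand charges: 1×phen neutral; 1×F = -1; 1×PPh3 neutral; 1×C2O4 = -2; sum -3.
Sc + (-3) = 0 ⇒ Sc is +3.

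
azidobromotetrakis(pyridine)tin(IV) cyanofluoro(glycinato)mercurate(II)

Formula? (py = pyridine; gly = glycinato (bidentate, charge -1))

[SnBr(N3)(py)4][Hg(CN)F(gly)]2

Cation [Sn…]: ligand charges -2, Sn(IV) ⇒ ion charge 2+.
Anion [Hg…]: ligand charges -3, Hg(II) ⇒ ion charge 1−.
One 2+ cation requires 2 of the 1− anion.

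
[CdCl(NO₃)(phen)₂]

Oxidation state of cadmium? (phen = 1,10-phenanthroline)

No counter-ion: the bracketed complex is neutral.
Ligand charges: 2×phen neutral; 1×NO3 = -1; 1×Cl = -1; sum -2.
Cd + (-2) = 0 ⇒ Cd is +2.

+2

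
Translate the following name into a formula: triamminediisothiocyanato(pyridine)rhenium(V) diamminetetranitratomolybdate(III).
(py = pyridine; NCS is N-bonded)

Cation [Re…]: ligand charges -2, Re(V) ⇒ ion charge 3+.
Anion [Mo…]: ligand charges -4, Mo(III) ⇒ ion charge 1−.
One 3+ cation requires 3 of the 1− anion.

[Re(NCS)2(NH3)3(py)][Mo(NH3)2(NO3)4]3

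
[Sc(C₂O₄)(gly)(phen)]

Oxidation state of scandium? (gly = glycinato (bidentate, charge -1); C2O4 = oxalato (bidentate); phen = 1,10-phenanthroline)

+3

No counter-ion: the bracketed complex is neutral.
Ligand charges: 1×gly = -1; 1×C2O4 = -2; 1×phen neutral; sum -3.
Sc + (-3) = 0 ⇒ Sc is +3.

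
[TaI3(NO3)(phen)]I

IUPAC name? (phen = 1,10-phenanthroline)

The 1 iodide counter-ion carries a total charge of -1, so each complex ion is 1+.
Ligand charges: 1×nitrato (-1 each), 1×1,10-phenanthroline (neutral), 3×iodo (-1 each); total -4. So Ta + (-4) = 1+, giving Ta = +5.
Ligands are named alphabetically: iodo before nitrato before phenanthroline.

triiodonitrato(1,10-phenanthroline)tantalum(V) iodide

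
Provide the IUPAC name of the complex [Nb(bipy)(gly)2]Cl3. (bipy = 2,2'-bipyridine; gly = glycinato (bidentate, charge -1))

The 3 chloride counter-ions carry a total charge of -3, so each complex ion is 3+.
Ligand charges: 1×2,2'-bipyridine (neutral), 2×glycinato (-1 each); total -2. So Nb + (-2) = 3+, giving Nb = +5.
Ligands are named alphabetically: bipyridine before glycinato.

(2,2'-bipyridine)bis(glycinato)niobium(V) chloride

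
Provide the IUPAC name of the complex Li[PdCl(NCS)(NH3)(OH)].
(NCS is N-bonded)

The 1 lithium counter-ion carries a total charge of +1, so each complex ion is 1−.
Ligand charges: 1×isothiocyanato (-1 each), 1×ammine (neutral), 1×hydroxo (-1 each), 1×chloro (-1 each); total -3. So Pd + (-3) = 1−, giving Pd = +2.
Ligands are named alphabetically: ammine before chloro before hydroxo before isothiocyanato.
The complex ion is anionic, so palladium takes the -ate form palladate(II).

lithium amminechlorohydroxoisothiocyanatopalladate(II)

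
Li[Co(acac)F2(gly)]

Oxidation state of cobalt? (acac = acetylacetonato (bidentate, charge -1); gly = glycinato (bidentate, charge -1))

1 lithium outside the brackets (+1 each) → the complex ion is 1−.
Ligand charges: 1×acac = -1; 2×F = -2; 1×gly = -1; sum -4.
Co + (-4) = 1− ⇒ Co is +3.

+3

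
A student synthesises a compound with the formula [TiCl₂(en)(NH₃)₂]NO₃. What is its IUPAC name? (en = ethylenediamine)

diamminedichloro(ethylenediamine)titanium(III) nitrate

The 1 nitrate counter-ion carries a total charge of -1, so each complex ion is 1+.
Ligand charges: 2×chloro (-1 each), 1×ethylenediamine (neutral), 2×ammine (neutral); total -2. So Ti + (-2) = 1+, giving Ti = +3.
Ligands are named alphabetically: ammine before chloro before ethylenediamine.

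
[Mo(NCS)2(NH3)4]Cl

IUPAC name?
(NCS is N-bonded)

The 1 chloride counter-ion carries a total charge of -1, so each complex ion is 1+.
Ligand charges: 4×ammine (neutral), 2×isothiocyanato (-1 each); total -2. So Mo + (-2) = 1+, giving Mo = +3.
Ligands are named alphabetically: ammine before isothiocyanato.

tetraamminediisothiocyanatomolybdenum(III) chloride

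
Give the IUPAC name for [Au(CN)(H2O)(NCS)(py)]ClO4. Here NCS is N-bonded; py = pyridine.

aquacyanoisothiocyanato(pyridine)gold(III) perchlorate

The 1 perchlorate counter-ion carries a total charge of -1, so each complex ion is 1+.
Ligand charges: 1×aqua (neutral), 1×isothiocyanato (-1 each), 1×cyano (-1 each), 1×pyridine (neutral); total -2. So Au + (-2) = 1+, giving Au = +3.
Ligands are named alphabetically: aqua before cyano before isothiocyanato before pyridine.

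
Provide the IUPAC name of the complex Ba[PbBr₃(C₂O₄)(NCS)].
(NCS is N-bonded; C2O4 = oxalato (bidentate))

barium tribromoisothiocyanatooxalatoplumbate(IV)

The 1 barium counter-ion carries a total charge of +2, so each complex ion is 2−.
Ligand charges: 1×isothiocyanato (-1 each), 1×oxalato (-2 each), 3×bromo (-1 each); total -6. So Pb + (-6) = 2−, giving Pb = +4.
Ligands are named alphabetically: bromo before isothiocyanato before oxalato.
The complex ion is anionic, so lead takes the -ate form plumbate(IV).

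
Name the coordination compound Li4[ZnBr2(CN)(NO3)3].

lithium dibromocyanotrinitratozincate(II)

The 4 lithium counter-ions carry a total charge of +4, so each complex ion is 4−.
Ligand charges: 1×cyano (-1 each), 2×bromo (-1 each), 3×nitrato (-1 each); total -6. So Zn + (-6) = 4−, giving Zn = +2.
The complex ion is anionic, so zinc takes the -ate form zincate(II).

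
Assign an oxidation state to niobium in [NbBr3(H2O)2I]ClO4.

+5

1 perchlorate outside the brackets (-1 each) → the complex ion is 1+.
Ligand charges: 2×H2O neutral; 3×Br = -3; 1×I = -1; sum -4.
Nb + (-4) = 1+ ⇒ Nb is +5.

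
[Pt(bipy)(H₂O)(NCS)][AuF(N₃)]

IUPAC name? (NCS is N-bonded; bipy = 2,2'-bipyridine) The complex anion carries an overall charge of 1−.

The complex anion is given as 1−; its ligand charges sum to -2, so Au = +1.
A 1:1 salt means the cation carries the equal and opposite charge, 1+.
Cation: ligand charges sum to -1; for the ion to be 1+, Pt = +2.

aqua(2,2'-bipyridine)isothiocyanatoplatinum(II) azidofluoroaurate(I)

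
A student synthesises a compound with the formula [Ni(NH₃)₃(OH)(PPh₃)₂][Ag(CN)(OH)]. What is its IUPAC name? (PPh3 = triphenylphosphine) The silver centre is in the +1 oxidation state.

triamminehydroxobis(triphenylphosphine)nickel(II) cyanohydroxoargentate(I)

Both ions are complex: the cation is named first with the plain metal name, the anion second with the -ate form; each ion's ligands are alphabetised independently.
Ag is given as +1; the anion's ligand charges sum to -2, so the complex anion is 1−.
A 1:1 salt means the cation carries the equal and opposite charge, 1+.
Cation: ligand charges sum to -1; for the ion to be 1+, Ni = +2.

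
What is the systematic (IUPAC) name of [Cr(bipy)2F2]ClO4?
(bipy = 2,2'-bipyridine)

The 1 perchlorate counter-ion carries a total charge of -1, so each complex ion is 1+.
Ligand charges: 2×2,2'-bipyridine (neutral), 2×fluoro (-1 each); total -2. So Cr + (-2) = 1+, giving Cr = +3.
Ligands are named alphabetically: bipyridine before fluoro.

bis(2,2'-bipyridine)difluorochromium(III) perchlorate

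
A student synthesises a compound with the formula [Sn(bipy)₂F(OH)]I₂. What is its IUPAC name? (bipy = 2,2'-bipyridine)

bis(2,2'-bipyridine)fluorohydroxotin(IV) iodide

The 2 iodide counter-ions carry a total charge of -2, so each complex ion is 2+.
Ligand charges: 2×2,2'-bipyridine (neutral), 1×hydroxo (-1 each), 1×fluoro (-1 each); total -2. So Sn + (-2) = 2+, giving Sn = +4.
Ligands are named alphabetically: bipyridine before fluoro before hydroxo.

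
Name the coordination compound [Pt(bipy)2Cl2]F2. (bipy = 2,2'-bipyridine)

bis(2,2'-bipyridine)dichloroplatinum(IV) fluoride

The 2 fluoride counter-ions carry a total charge of -2, so each complex ion is 2+.
Ligand charges: 2×2,2'-bipyridine (neutral), 2×chloro (-1 each); total -2. So Pt + (-2) = 2+, giving Pt = +4.
Ligands are named alphabetically: bipyridine before chloro.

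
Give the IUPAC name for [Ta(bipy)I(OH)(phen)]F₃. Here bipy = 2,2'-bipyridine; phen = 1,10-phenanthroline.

The 3 fluoride counter-ions carry a total charge of -3, so each complex ion is 3+.
Ligand charges: 1×2,2'-bipyridine (neutral), 1×1,10-phenanthroline (neutral), 1×hydroxo (-1 each), 1×iodo (-1 each); total -2. So Ta + (-2) = 3+, giving Ta = +5.
Ligands are named alphabetically: bipyridine before hydroxo before iodo before phenanthroline.

(2,2'-bipyridine)hydroxoiodo(1,10-phenanthroline)tantalum(V) fluoride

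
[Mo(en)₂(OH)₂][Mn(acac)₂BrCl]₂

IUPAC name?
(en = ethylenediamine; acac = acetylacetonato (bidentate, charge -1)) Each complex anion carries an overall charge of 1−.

The complex anion is given as 1−; its ligand charges sum to -4, so Mn = +3.
With 2 anions per cation, the cation must be 2×1 = 2+.
Cation: ligand charges sum to -2; for the ion to be 2+, Mo = +4.

bis(ethylenediamine)dihydroxomolybdenum(IV) bis(acetylacetonato)bromochloromanganate(III)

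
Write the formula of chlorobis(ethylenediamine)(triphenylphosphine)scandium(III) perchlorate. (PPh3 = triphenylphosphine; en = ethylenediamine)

[ScCl(en)2(PPh3)](ClO4)2

Ligands: 1 triphenylphosphine (PPh3, neutral), 2 ethylenediamine (en, neutral), 1 chloro (Cl, -1). Ligand charge sum = -1.
With Sc in oxidation state +3, the complex ion is [Sc...]^2+.
Charge balance with perchlorate (-1) requires 1 complex ion per 2 perchlorate.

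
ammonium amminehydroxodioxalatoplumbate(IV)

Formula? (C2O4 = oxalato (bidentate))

Ligands: 1 hydroxo (OH, -1), 1 ammine (NH3, neutral), 2 oxalato (C2O4, -2). Ligand charge sum = -5.
With Pb in oxidation state +4, the complex ion is [Pb...]^1−.
Charge balance with ammonium (+1) requires 1 complex ion per 1 ammonium.

NH4[Pb(C2O4)2(NH3)(OH)]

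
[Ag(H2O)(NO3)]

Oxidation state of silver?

No counter-ion: the bracketed complex is neutral.
Ligand charges: 1×NO3 = -1; 1×H2O neutral; sum -1.
Ag + (-1) = 0 ⇒ Ag is +1.

+1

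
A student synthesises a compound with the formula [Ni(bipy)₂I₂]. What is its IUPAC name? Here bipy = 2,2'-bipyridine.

bis(2,2'-bipyridine)diiodonickel(II)

There is no counter-ion, so the complex is neutral overall.
Ligand charges: 2×iodo (-1 each), 2×2,2'-bipyridine (neutral); total -2. So Ni + (-2) = 0, giving Ni = +2.
Ligands are named alphabetically: bipyridine before iodo.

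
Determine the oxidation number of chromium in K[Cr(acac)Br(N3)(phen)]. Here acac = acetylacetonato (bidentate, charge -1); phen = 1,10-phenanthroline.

1 potassium outside the brackets (+1 each) → the complex ion is 1−.
Ligand charges: 1×N3 = -1; 1×acac = -1; 1×Br = -1; 1×phen neutral; sum -3.
Cr + (-3) = 1− ⇒ Cr is +2.

+2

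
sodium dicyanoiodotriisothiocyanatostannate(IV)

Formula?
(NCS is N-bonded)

Na2[Sn(CN)2I(NCS)3]

Ligands: 1 iodo (I, -1), 3 isothiocyanato (NCS, -1), 2 cyano (CN, -1). Ligand charge sum = -6.
With Sn in oxidation state +4, the complex ion is [Sn...]^2−.
Charge balance with sodium (+1) requires 1 complex ion per 2 sodium.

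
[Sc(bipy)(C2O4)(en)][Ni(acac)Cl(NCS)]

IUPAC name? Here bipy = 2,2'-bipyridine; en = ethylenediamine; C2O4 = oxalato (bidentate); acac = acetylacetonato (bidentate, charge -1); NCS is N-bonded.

(2,2'-bipyridine)(ethylenediamine)oxalatoscandium(III) (acetylacetonato)chloroisothiocyanatonickelate(II)

Both ions are complex: the cation is named first with the plain metal name, the anion second with the -ate form; each ion's ligands are alphabetised independently.
Scandium is always +3 in its complexes; the cation's ligand charges sum to -2, so the complex cation is 1+.
A 1:1 salt means the anion carries the equal and opposite charge, 1−.
Anion: ligand charges sum to -3; for the ion to be 1−, Ni = +2.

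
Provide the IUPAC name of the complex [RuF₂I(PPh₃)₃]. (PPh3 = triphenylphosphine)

difluoroiodotris(triphenylphosphine)ruthenium(III)

There is no counter-ion, so the complex is neutral overall.
Ligand charges: 2×fluoro (-1 each), 1×iodo (-1 each), 3×triphenylphosphine (neutral); total -3. So Ru + (-3) = 0, giving Ru = +3.
Ligands are named alphabetically: fluoro before iodo before triphenylphosphine.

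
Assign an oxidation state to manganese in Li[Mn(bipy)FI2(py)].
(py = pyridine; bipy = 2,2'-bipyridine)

1 lithium outside the brackets (+1 each) → the complex ion is 1−.
Ligand charges: 1×py neutral; 1×bipy neutral; 1×F = -1; 2×I = -2; sum -3.
Mn + (-3) = 1− ⇒ Mn is +2.

+2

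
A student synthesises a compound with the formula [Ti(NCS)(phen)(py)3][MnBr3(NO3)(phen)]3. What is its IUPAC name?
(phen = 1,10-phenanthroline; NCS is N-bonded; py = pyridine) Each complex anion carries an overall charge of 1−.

Both ions are complex: the cation is named first with the plain metal name, the anion second with the -ate form; each ion's ligands are alphabetised independently.
The complex anion is given as 1−; its ligand charges sum to -4, so Mn = +3.
With 3 anions per cation, the cation must be 3×1 = 3+.
Cation: ligand charges sum to -1; for the ion to be 3+, Ti = +4.

isothiocyanato(1,10-phenanthroline)tris(pyridine)titanium(IV) tribromonitrato(1,10-phenanthroline)manganate(III)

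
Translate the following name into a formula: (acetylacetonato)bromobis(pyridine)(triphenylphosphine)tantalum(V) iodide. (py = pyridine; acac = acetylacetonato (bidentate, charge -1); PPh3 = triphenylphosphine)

[Ta(acac)Br(PPh3)(py)2]I3

Ligands: 1 bromo (Br, -1), 2 pyridine (py, neutral), 1 acetylacetonato (acac, -1), 1 triphenylphosphine (PPh3, neutral). Ligand charge sum = -2.
Charge balance with iodide (-1) requires 1 complex ion per 3 iodide.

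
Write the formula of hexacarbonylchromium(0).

Ligands: 6 carbonyl (CO, neutral). Ligand charge sum = 0.
With Cr in oxidation state 0, the complex ion is [Cr...].

[Cr(CO)6]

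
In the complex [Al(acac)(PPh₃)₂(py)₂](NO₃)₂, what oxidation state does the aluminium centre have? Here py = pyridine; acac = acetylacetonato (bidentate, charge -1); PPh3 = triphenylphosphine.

2 nitrate outside the brackets (-1 each) → the complex ion is 2+.
Ligand charges: 2×py neutral; 1×acac = -1; 2×PPh3 neutral; sum -1.
Al + (-1) = 2+ ⇒ Al is +3.

+3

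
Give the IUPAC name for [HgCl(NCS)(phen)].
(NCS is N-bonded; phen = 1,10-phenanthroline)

There is no counter-ion, so the complex is neutral overall.
Ligand charges: 1×chloro (-1 each), 1×isothiocyanato (-1 each), 1×1,10-phenanthroline (neutral); total -2. So Hg + (-2) = 0, giving Hg = +2.
Ligands are named alphabetically: chloro before isothiocyanato before phenanthroline.

chloroisothiocyanato(1,10-phenanthroline)mercury(II)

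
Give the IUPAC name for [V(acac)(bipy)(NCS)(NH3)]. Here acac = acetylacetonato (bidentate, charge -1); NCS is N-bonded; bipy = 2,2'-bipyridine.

(acetylacetonato)ammine(2,2'-bipyridine)isothiocyanatovanadium(II)

There is no counter-ion, so the complex is neutral overall.
Ligand charges: 1×acetylacetonato (-1 each), 1×isothiocyanato (-1 each), 1×2,2'-bipyridine (neutral), 1×ammine (neutral); total -2. So V + (-2) = 0, giving V = +2.
Ligands are named alphabetically: acetylacetonato before ammine before bipyridine before isothiocyanato.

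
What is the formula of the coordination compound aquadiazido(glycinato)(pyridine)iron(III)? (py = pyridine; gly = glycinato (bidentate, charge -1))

[Fe(gly)(H2O)(N3)2(py)]

Ligands: 2 azido (N3, -1), 1 pyridine (py, neutral), 1 glycinato (gly, -1), 1 aqua (H2O, neutral). Ligand charge sum = -3.
With Fe in oxidation state +3, the complex ion is [Fe...].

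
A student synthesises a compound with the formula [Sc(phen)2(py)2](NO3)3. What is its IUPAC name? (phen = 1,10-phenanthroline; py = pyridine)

bis(1,10-phenanthroline)bis(pyridine)scandium(III) nitrate

The 3 nitrate counter-ions carry a total charge of -3, so each complex ion is 3+.
Ligand charges: 2×1,10-phenanthroline (neutral), 2×pyridine (neutral); total 0. So Sc + (0) = 3+, giving Sc = +3.
Ligands are named alphabetically: phenanthroline before pyridine.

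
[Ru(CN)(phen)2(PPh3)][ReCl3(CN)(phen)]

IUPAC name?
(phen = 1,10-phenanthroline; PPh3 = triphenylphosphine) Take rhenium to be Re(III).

Both ions are complex: the cation is named first with the plain metal name, the anion second with the -ate form; each ion's ligands are alphabetised independently.
Re is given as +3; the anion's ligand charges sum to -4, so the complex anion is 1−.
A 1:1 salt means the cation carries the equal and opposite charge, 1+.
Cation: ligand charges sum to -1; for the ion to be 1+, Ru = +2.

cyanobis(1,10-phenanthroline)(triphenylphosphine)ruthenium(II) trichlorocyano(1,10-phenanthroline)rhenate(III)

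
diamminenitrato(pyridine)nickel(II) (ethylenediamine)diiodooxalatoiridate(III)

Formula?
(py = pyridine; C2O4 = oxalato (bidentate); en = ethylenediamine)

[Ni(NH3)2(NO3)(py)][Ir(C2O4)(en)I2]

Cation [Ni…]: ligand charges -1, Ni(II) ⇒ ion charge 1+.
Anion [Ir…]: ligand charges -4, Ir(III) ⇒ ion charge 1−.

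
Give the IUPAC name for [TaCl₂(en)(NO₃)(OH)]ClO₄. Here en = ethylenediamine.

dichloro(ethylenediamine)hydroxonitratotantalum(V) perchlorate

The 1 perchlorate counter-ion carries a total charge of -1, so each complex ion is 1+.
Ligand charges: 1×nitrato (-1 each), 1×ethylenediamine (neutral), 2×chloro (-1 each), 1×hydroxo (-1 each); total -4. So Ta + (-4) = 1+, giving Ta = +5.
Ligands are named alphabetically: chloro before ethylenediamine before hydroxo before nitrato.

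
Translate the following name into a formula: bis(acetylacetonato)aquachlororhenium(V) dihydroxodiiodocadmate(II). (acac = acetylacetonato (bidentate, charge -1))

Cation [Re…]: ligand charges -3, Re(V) ⇒ ion charge 2+.
Anion [Cd…]: ligand charges -4, Cd(II) ⇒ ion charge 2−.
One 2+ cation balances one 2− anion.

[Re(acac)2Cl(H2O)][CdI2(OH)2]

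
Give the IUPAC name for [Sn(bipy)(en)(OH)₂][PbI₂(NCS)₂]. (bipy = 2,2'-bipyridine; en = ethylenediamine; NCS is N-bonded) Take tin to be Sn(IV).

(2,2'-bipyridine)(ethylenediamine)dihydroxotin(IV) diiododiisothiocyanatoplumbate(II)

Both ions are complex: the cation is named first with the plain metal name, the anion second with the -ate form; each ion's ligands are alphabetised independently.
Sn is given as +4; the cation's ligand charges sum to -2, so the complex cation is 2+.
A 1:1 salt means the anion carries the equal and opposite charge, 2−.
Anion: ligand charges sum to -4; for the ion to be 2−, Pb = +2.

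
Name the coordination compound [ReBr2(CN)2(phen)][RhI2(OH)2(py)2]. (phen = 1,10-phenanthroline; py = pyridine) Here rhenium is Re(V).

Re is given as +5; the cation's ligand charges sum to -4, so the complex cation is 1+.
A 1:1 salt means the anion carries the equal and opposite charge, 1−.
Anion: ligand charges sum to -4; for the ion to be 1−, Rh = +3.

dibromodicyano(1,10-phenanthroline)rhenium(V) dihydroxodiiodobis(pyridine)rhodate(III)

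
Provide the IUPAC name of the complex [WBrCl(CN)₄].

bromochlorotetracyanotungsten(VI)

There is no counter-ion, so the complex is neutral overall.
Ligand charges: 1×bromo (-1 each), 4×cyano (-1 each), 1×chloro (-1 each); total -6. So W + (-6) = 0, giving W = +6.
Ligands are named alphabetically: bromo before chloro before cyano.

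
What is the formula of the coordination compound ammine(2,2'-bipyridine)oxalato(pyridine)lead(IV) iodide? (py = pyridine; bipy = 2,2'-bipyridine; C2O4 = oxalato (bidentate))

[Pb(bipy)(C2O4)(NH3)(py)]I2

Ligands: 1 pyridine (py, neutral), 1 2,2'-bipyridine (bipy, neutral), 1 oxalato (C2O4, -2), 1 ammine (NH3, neutral). Ligand charge sum = -2.
Charge balance with iodide (-1) requires 1 complex ion per 2 iodide.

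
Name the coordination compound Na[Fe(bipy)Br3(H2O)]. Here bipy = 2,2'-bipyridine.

sodium aqua(2,2'-bipyridine)tribromoferrate(II)

The 1 sodium counter-ion carries a total charge of +1, so each complex ion is 1−.
Ligand charges: 1×aqua (neutral), 3×bromo (-1 each), 1×2,2'-bipyridine (neutral); total -3. So Fe + (-3) = 1−, giving Fe = +2.
The complex ion is anionic, so iron takes the -ate form ferrate(II).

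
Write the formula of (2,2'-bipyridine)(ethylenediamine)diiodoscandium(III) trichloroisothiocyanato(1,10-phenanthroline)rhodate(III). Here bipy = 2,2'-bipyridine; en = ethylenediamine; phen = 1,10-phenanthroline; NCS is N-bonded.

Cation [Sc…]: ligand charges -2, Sc(III) ⇒ ion charge 1+.
Anion [Rh…]: ligand charges -4, Rh(III) ⇒ ion charge 1−.
One 1+ cation balances one 1− anion.

[Sc(bipy)(en)I2][RhCl3(NCS)(phen)]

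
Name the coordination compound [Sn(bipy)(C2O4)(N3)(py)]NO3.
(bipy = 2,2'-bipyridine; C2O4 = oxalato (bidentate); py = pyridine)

The 1 nitrate counter-ion carries a total charge of -1, so each complex ion is 1+.
Ligand charges: 1×2,2'-bipyridine (neutral), 1×oxalato (-2 each), 1×pyridine (neutral), 1×azido (-1 each); total -3. So Sn + (-3) = 1+, giving Sn = +4.
Ligands are named alphabetically: azido before bipyridine before oxalato before pyridine.

azido(2,2'-bipyridine)oxalato(pyridine)tin(IV) nitrate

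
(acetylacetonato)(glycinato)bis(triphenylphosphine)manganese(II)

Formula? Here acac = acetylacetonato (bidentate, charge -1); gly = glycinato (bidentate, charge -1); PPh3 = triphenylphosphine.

[Mn(acac)(gly)(PPh3)2]

Ligands: 1 acetylacetonato (acac, -1), 1 glycinato (gly, -1), 2 triphenylphosphine (PPh3, neutral). Ligand charge sum = -2.
With Mn in oxidation state +2, the complex ion is [Mn...].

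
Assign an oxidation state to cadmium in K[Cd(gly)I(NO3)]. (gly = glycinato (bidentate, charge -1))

+2

1 potassium outside the brackets (+1 each) → the complex ion is 1−.
Ligand charges: 1×NO3 = -1; 1×gly = -1; 1×I = -1; sum -3.
Cd + (-3) = 1− ⇒ Cd is +2.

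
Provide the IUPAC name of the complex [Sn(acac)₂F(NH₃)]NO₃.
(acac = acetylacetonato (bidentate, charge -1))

The 1 nitrate counter-ion carries a total charge of -1, so each complex ion is 1+.
Ligand charges: 1×fluoro (-1 each), 1×ammine (neutral), 2×acetylacetonato (-1 each); total -3. So Sn + (-3) = 1+, giving Sn = +4.
Ligands are named alphabetically: acetylacetonato before ammine before fluoro.

bis(acetylacetonato)amminefluorotin(IV) nitrate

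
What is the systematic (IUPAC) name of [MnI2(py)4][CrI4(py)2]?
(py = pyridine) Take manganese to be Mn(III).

diiodotetrakis(pyridine)manganese(III) tetraiodobis(pyridine)chromate(III)

Both ions are complex: the cation is named first with the plain metal name, the anion second with the -ate form; each ion's ligands are alphabetised independently.
Mn is given as +3; the cation's ligand charges sum to -2, so the complex cation is 1+.
A 1:1 salt means the anion carries the equal and opposite charge, 1−.
Anion: ligand charges sum to -4; for the ion to be 1−, Cr = +3.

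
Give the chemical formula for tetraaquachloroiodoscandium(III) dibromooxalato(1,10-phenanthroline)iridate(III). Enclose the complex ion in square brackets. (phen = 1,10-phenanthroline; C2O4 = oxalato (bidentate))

[ScCl(H2O)4I][IrBr2(C2O4)(phen)]

Cation [Sc…]: ligand charges -2, Sc(III) ⇒ ion charge 1+.
Anion [Ir…]: ligand charges -4, Ir(III) ⇒ ion charge 1−.
One 1+ cation balances one 1− anion.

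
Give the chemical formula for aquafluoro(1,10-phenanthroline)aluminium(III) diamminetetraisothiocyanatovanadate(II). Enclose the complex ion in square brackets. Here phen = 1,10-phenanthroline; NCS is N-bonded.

[AlF(H2O)(phen)][V(NCS)4(NH3)2]

Cation [Al…]: ligand charges -1, Al(III) ⇒ ion charge 2+.
Anion [V…]: ligand charges -4, V(II) ⇒ ion charge 2−.
One 2+ cation balances one 2− anion.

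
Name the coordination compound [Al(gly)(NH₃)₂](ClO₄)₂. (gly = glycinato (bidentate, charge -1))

diammine(glycinato)aluminium(III) perchlorate

The 2 perchlorate counter-ions carry a total charge of -2, so each complex ion is 2+.
Ligand charges: 1×glycinato (-1 each), 2×ammine (neutral); total -1. So Al + (-1) = 2+, giving Al = +3.
Ligands are named alphabetically: ammine before glycinato.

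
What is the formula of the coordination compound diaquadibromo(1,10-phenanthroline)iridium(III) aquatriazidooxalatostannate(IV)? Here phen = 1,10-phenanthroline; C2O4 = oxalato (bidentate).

Cation [Ir…]: ligand charges -2, Ir(III) ⇒ ion charge 1+.
Anion [Sn…]: ligand charges -5, Sn(IV) ⇒ ion charge 1−.
One 1+ cation balances one 1− anion.

[IrBr2(H2O)2(phen)][Sn(C2O4)(H2O)(N3)3]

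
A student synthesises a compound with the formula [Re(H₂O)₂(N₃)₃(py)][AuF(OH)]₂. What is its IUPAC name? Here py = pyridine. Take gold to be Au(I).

diaquatriazido(pyridine)rhenium(V) fluorohydroxoaurate(I)

Au is given as +1; the anion's ligand charges sum to -2, so the complex anion is 1−.
With 2 anions per cation, the cation must be 2×1 = 2+.
Cation: ligand charges sum to -3; for the ion to be 2+, Re = +5.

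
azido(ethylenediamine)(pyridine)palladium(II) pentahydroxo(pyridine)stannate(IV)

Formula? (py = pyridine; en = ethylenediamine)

[Pd(en)(N3)(py)][Sn(OH)5(py)]

Cation [Pd…]: ligand charges -1, Pd(II) ⇒ ion charge 1+.
Anion [Sn…]: ligand charges -5, Sn(IV) ⇒ ion charge 1−.
One 1+ cation balances one 1− anion.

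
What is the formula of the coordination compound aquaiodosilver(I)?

Ligands: 1 aqua (H2O, neutral), 1 iodo (I, -1). Ligand charge sum = -1.
With Ag in oxidation state +1, the complex ion is [Ag...].

[Ag(H2O)I]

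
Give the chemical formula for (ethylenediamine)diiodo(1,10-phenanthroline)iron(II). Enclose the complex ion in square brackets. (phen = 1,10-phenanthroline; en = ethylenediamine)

[Fe(en)I2(phen)]

Ligands: 1 1,10-phenanthroline (phen, neutral), 1 ethylenediamine (en, neutral), 2 iodo (I, -1). Ligand charge sum = -2.
With Fe in oxidation state +2, the complex ion is [Fe...].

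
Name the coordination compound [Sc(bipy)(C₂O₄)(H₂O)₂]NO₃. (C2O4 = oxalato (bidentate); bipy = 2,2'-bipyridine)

The 1 nitrate counter-ion carries a total charge of -1, so each complex ion is 1+.
Ligand charges: 2×aqua (neutral), 1×oxalato (-2 each), 1×2,2'-bipyridine (neutral); total -2. So Sc + (-2) = 1+, giving Sc = +3.
Ligands are named alphabetically: aqua before bipyridine before oxalato.

diaqua(2,2'-bipyridine)oxalatoscandium(III) nitrate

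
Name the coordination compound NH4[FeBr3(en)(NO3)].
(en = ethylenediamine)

The 1 ammonium counter-ion carries a total charge of +1, so each complex ion is 1−.
Ligand charges: 1×ethylenediamine (neutral), 1×nitrato (-1 each), 3×bromo (-1 each); total -4. So Fe + (-4) = 1−, giving Fe = +3.
Ligands are named alphabetically: bromo before ethylenediamine before nitrato.
The complex ion is anionic, so iron takes the -ate form ferrate(III).

ammonium tribromo(ethylenediamine)nitratoferrate(III)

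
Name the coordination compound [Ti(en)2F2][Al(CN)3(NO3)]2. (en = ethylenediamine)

Both ions are complex: the cation is named first with the plain metal name, the anion second with the -ate form; each ion's ligands are alphabetised independently.
Aluminium is always +3 in its complexes; the anion's ligand charges sum to -4, so the complex anion is 1−.
With 2 anions per cation, the cation must be 2×1 = 2+.
Cation: ligand charges sum to -2; for the ion to be 2+, Ti = +4.

bis(ethylenediamine)difluorotitanium(IV) tricyanonitratoaluminate(III)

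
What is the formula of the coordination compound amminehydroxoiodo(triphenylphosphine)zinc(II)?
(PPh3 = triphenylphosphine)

[ZnI(NH3)(OH)(PPh3)]

Ligands: 1 triphenylphosphine (PPh3, neutral), 1 ammine (NH3, neutral), 1 hydroxo (OH, -1), 1 iodo (I, -1). Ligand charge sum = -2.
With Zn in oxidation state +2, the complex ion is [Zn...].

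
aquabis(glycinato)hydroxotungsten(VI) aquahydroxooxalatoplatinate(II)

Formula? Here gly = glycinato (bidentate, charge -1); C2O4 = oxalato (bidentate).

Cation [W…]: ligand charges -3, W(VI) ⇒ ion charge 3+.
Anion [Pt…]: ligand charges -3, Pt(II) ⇒ ion charge 1−.

[W(gly)2(H2O)(OH)][Pt(C2O4)(H2O)(OH)]3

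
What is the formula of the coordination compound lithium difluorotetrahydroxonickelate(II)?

Ligands: 4 hydroxo (OH, -1), 2 fluoro (F, -1). Ligand charge sum = -6.
With Ni in oxidation state +2, the complex ion is [Ni...]^4−.
Charge balance with lithium (+1) requires 1 complex ion per 4 lithium.

Li4[NiF2(OH)4]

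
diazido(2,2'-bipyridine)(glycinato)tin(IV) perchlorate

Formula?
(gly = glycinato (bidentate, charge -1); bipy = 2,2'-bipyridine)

Ligands: 2 azido (N3, -1), 1 glycinato (gly, -1), 1 2,2'-bipyridine (bipy, neutral). Ligand charge sum = -3.
With Sn in oxidation state +4, the complex ion is [Sn...]^1+.
Charge balance with perchlorate (-1) requires 1 complex ion per 1 perchlorate.

[Sn(bipy)(gly)(N3)2]ClO4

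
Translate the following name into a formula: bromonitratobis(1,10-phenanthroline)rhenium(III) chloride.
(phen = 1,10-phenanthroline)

Ligands: 1 nitrato (NO3, -1), 1 bromo (Br, -1), 2 1,10-phenanthroline (phen, neutral). Ligand charge sum = -2.
With Re in oxidation state +3, the complex ion is [Re...]^1+.
Charge balance with chloride (-1) requires 1 complex ion per 1 chloride.

[ReBr(NO3)(phen)2]Cl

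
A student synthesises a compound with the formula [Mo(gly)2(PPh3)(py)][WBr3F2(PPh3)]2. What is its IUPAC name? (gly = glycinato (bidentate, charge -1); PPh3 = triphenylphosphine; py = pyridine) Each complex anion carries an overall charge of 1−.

bis(glycinato)(pyridine)(triphenylphosphine)molybdenum(IV) tribromodifluoro(triphenylphosphine)tungstate(IV)

The complex anion is given as 1−; its ligand charges sum to -5, so W = +4.
With 2 anions per cation, the cation must be 2×1 = 2+.
Cation: ligand charges sum to -2; for the ion to be 2+, Mo = +4.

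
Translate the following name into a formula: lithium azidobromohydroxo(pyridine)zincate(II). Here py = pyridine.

Li[ZnBr(N3)(OH)(py)]

Ligands: 1 azido (N3, -1), 1 pyridine (py, neutral), 1 hydroxo (OH, -1), 1 bromo (Br, -1). Ligand charge sum = -3.
With Zn in oxidation state +2, the complex ion is [Zn...]^1−.
Charge balance with lithium (+1) requires 1 complex ion per 1 lithium.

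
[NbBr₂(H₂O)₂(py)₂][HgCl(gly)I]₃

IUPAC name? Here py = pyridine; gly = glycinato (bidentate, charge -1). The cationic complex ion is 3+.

Both ions are complex: the cation is named first with the plain metal name, the anion second with the -ate form; each ion's ligands are alphabetised independently.
The complex cation is given as 3+; its ligand charges sum to -2, so Nb = +5.
With 3 anions per cation, each anion must be 3/3 = 1−.
Anion: ligand charges sum to -3; for the ion to be 1−, Hg = +2.

diaquadibromobis(pyridine)niobium(V) chloro(glycinato)iodomercurate(II)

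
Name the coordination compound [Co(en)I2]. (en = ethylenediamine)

(ethylenediamine)diiodocobalt(II)

There is no counter-ion, so the complex is neutral overall.
Ligand charges: 2×iodo (-1 each), 1×ethylenediamine (neutral); total -2. So Co + (-2) = 0, giving Co = +2.
Ligands are named alphabetically: ethylenediamine before iodo.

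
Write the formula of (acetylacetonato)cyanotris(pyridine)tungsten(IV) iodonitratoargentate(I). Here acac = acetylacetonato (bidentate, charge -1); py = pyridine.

Cation [W…]: ligand charges -2, W(IV) ⇒ ion charge 2+.
Anion [Ag…]: ligand charges -2, Ag(I) ⇒ ion charge 1−.
One 2+ cation requires 2 of the 1− anion.

[W(acac)(CN)(py)3][AgI(NO3)]2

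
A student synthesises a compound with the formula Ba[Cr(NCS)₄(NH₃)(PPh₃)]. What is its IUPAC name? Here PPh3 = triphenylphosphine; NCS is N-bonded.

barium amminetetraisothiocyanato(triphenylphosphine)chromate(II)

The 1 barium counter-ion carries a total charge of +2, so each complex ion is 2−.
Ligand charges: 1×ammine (neutral), 1×triphenylphosphine (neutral), 4×isothiocyanato (-1 each); total -4. So Cr + (-4) = 2−, giving Cr = +2.
The complex ion is anionic, so chromium takes the -ate form chromate(II).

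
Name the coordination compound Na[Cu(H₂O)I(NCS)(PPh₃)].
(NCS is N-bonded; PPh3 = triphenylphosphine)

sodium aquaiodoisothiocyanato(triphenylphosphine)cuprate(I)

The 1 sodium counter-ion carries a total charge of +1, so each complex ion is 1−.
Ligand charges: 1×isothiocyanato (-1 each), 1×triphenylphosphine (neutral), 1×iodo (-1 each), 1×aqua (neutral); total -2. So Cu + (-2) = 1−, giving Cu = +1.
The complex ion is anionic, so copper takes the -ate form cuprate(I).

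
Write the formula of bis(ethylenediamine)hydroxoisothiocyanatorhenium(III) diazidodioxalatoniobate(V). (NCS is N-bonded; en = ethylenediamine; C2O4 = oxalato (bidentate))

[Re(en)2(NCS)(OH)][Nb(C2O4)2(N3)2]

Cation [Re…]: ligand charges -2, Re(III) ⇒ ion charge 1+.
Anion [Nb…]: ligand charges -6, Nb(V) ⇒ ion charge 1−.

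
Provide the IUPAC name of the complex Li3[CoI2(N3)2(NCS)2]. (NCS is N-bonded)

The 3 lithium counter-ions carry a total charge of +3, so each complex ion is 3−.
Ligand charges: 2×isothiocyanato (-1 each), 2×iodo (-1 each), 2×azido (-1 each); total -6. So Co + (-6) = 3−, giving Co = +3.
Ligands are named alphabetically: azido before iodo before isothiocyanato.
The complex ion is anionic, so cobalt takes the -ate form cobaltate(III).

lithium diazidodiiododiisothiocyanatocobaltate(III)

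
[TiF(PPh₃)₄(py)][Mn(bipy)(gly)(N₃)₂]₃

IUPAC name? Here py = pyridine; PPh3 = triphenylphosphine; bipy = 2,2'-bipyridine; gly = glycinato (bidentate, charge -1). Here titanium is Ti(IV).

Both ions are complex: the cation is named first with the plain metal name, the anion second with the -ate form; each ion's ligands are alphabetised independently.
Ti is given as +4; the cation's ligand charges sum to -1, so the complex cation is 3+.
With 3 anions per cation, each anion must be 3/3 = 1−.
Anion: ligand charges sum to -3; for the ion to be 1−, Mn = +2.

fluoro(pyridine)tetrakis(triphenylphosphine)titanium(IV) diazido(2,2'-bipyridine)(glycinato)manganate(II)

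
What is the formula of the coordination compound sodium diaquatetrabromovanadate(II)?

Ligands: 4 bromo (Br, -1), 2 aqua (H2O, neutral). Ligand charge sum = -4.
Charge balance with sodium (+1) requires 1 complex ion per 2 sodium.

Na2[VBr4(H2O)2]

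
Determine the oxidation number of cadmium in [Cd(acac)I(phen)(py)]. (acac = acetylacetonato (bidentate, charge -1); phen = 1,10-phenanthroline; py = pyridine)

+2

No counter-ion: the bracketed complex is neutral.
Ligand charges: 1×acac = -1; 1×I = -1; 1×phen neutral; 1×py neutral; sum -2.
Cd + (-2) = 0 ⇒ Cd is +2.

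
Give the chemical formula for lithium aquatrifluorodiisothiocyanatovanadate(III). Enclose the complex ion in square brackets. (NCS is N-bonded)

Li2[VF3(H2O)(NCS)2]

Ligands: 3 fluoro (F, -1), 1 aqua (H2O, neutral), 2 isothiocyanato (NCS, -1). Ligand charge sum = -5.
With V in oxidation state +3, the complex ion is [V...]^2−.
Charge balance with lithium (+1) requires 1 complex ion per 2 lithium.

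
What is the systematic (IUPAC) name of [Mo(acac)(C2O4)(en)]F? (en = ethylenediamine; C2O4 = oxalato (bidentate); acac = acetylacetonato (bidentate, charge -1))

(acetylacetonato)(ethylenediamine)oxalatomolybdenum(IV) fluoride

The 1 fluoride counter-ion carries a total charge of -1, so each complex ion is 1+.
Ligand charges: 1×ethylenediamine (neutral), 1×oxalato (-2 each), 1×acetylacetonato (-1 each); total -3. So Mo + (-3) = 1+, giving Mo = +4.
Ligands are named alphabetically: acetylacetonato before ethylenediamine before oxalato.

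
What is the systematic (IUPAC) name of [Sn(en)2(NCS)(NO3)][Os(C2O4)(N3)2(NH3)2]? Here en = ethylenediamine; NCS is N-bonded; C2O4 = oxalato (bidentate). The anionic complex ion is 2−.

bis(ethylenediamine)isothiocyanatonitratotin(IV) diamminediazidooxalatoosmate(II)

Both ions are complex: the cation is named first with the plain metal name, the anion second with the -ate form; each ion's ligands are alphabetised independently.
The complex anion is given as 2−; its ligand charges sum to -4, so Os = +2.
A 1:1 salt means the cation carries the equal and opposite charge, 2+.
Cation: ligand charges sum to -2; for the ion to be 2+, Sn = +4.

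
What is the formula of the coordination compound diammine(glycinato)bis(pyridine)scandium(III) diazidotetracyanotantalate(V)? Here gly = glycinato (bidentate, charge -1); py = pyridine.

Cation [Sc…]: ligand charges -1, Sc(III) ⇒ ion charge 2+.
Anion [Ta…]: ligand charges -6, Ta(V) ⇒ ion charge 1−.

[Sc(gly)(NH3)2(py)2][Ta(CN)4(N3)2]2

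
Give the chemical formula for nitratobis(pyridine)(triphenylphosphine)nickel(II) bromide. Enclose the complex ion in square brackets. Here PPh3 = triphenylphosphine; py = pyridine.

[Ni(NO3)(PPh3)(py)2]Br

Ligands: 1 triphenylphosphine (PPh3, neutral), 2 pyridine (py, neutral), 1 nitrato (NO3, -1). Ligand charge sum = -1.
With Ni in oxidation state +2, the complex ion is [Ni...]^1+.
Charge balance with bromide (-1) requires 1 complex ion per 1 bromide.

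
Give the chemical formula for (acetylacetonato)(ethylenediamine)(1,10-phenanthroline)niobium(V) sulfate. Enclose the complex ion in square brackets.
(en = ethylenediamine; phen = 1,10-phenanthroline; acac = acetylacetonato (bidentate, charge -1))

Ligands: 1 ethylenediamine (en, neutral), 1 1,10-phenanthroline (phen, neutral), 1 acetylacetonato (acac, -1). Ligand charge sum = -1.
With Nb in oxidation state +5, the complex ion is [Nb...]^4+.
Charge balance with sulfate (-2) requires 1 complex ion per 2 sulfate.

[Nb(acac)(en)(phen)](SO4)2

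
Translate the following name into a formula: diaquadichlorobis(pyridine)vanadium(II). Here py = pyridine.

[VCl2(H2O)2(py)2]

Ligands: 2 pyridine (py, neutral), 2 chloro (Cl, -1), 2 aqua (H2O, neutral). Ligand charge sum = -2.
With V in oxidation state +2, the complex ion is [V...].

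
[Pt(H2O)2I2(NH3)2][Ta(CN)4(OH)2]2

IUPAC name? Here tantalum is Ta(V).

diamminediaquadiiodoplatinum(IV) tetracyanodihydroxotantalate(V)

Ta is given as +5; the anion's ligand charges sum to -6, so the complex anion is 1−.
With 2 anions per cation, the cation must be 2×1 = 2+.
Cation: ligand charges sum to -2; for the ion to be 2+, Pt = +4.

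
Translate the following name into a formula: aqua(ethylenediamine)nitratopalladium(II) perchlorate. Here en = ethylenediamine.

Ligands: 1 nitrato (NO3, -1), 1 aqua (H2O, neutral), 1 ethylenediamine (en, neutral). Ligand charge sum = -1.
With Pd in oxidation state +2, the complex ion is [Pd...]^1+.
Charge balance with perchlorate (-1) requires 1 complex ion per 1 perchlorate.

[Pd(en)(H2O)(NO3)]ClO4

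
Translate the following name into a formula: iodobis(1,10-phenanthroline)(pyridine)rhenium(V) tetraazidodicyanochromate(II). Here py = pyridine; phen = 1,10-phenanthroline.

[ReI(phen)2(py)][Cr(CN)2(N3)4]

Cation [Re…]: ligand charges -1, Re(V) ⇒ ion charge 4+.
Anion [Cr…]: ligand charges -6, Cr(II) ⇒ ion charge 4−.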